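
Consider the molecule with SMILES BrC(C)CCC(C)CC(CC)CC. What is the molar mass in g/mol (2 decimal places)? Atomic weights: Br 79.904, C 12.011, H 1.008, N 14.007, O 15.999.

249.24 g/mol

First, the molecular formula is C12H25Br (counting implicit H from valence).
  Br: 1 × 79.904 = 79.904
  C: 12 × 12.011 = 144.132
  H: 25 × 1.008 = 25.200
Sum: 1×79.904 + 12×12.011 + 25×1.008 = 249.236 → 249.24 g/mol.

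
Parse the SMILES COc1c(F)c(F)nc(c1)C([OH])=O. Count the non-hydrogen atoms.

Every atom symbol written in the SMILES (organic subset) is one heavy atom; implicit H are not written.
Heavy atoms by element → C:7, F:2, N:1, O:3.
Total: 13.

13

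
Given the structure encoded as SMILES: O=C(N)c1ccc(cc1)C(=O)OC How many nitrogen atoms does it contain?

Scan the SMILES for N atoms (remember two-letter symbols like Cl and Br are single atoms).
Nitrogen count: 1.

1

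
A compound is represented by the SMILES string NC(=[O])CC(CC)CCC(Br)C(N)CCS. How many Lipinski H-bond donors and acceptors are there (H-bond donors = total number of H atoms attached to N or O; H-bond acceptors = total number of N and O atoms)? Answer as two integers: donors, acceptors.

4, 3

Donors: find every N or O and count the H atoms it carries.
  atom 1 (N): bond orders sum to 1 → 2 H
  atom 3 (O): bond orders sum to 2 → 0 H
  atom 13 (N): bond orders sum to 1 → 2 H
Lipinski HBD = 4.
Acceptors: N atoms = 2, O atoms = 1 → HBA = 3.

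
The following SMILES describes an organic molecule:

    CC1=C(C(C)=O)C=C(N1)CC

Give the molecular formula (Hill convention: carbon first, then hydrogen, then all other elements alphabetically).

Walk through each heavy atom and fill implicit hydrogens from standard valence (C 4, N 3, O 2, S 2, halogen 1):
  atom 1: C, bond orders sum to 1 (valence 4) → 3 H
  atom 2: C, bond orders sum to 4 (valence 4) → 0 H
  atom 3: C, bond orders sum to 4 (valence 4) → 0 H
  atom 4: C, bond orders sum to 4 (valence 4) → 0 H
  atom 5: C, bond orders sum to 1 (valence 4) → 3 H
  atom 6: O, bond orders sum to 2 (valence 2) → 0 H
  atom 7: C, bond orders sum to 3 (valence 4) → 1 H
  atom 8: C, bond orders sum to 4 (valence 4) → 0 H
  atom 9: N, bond orders sum to 2 (valence 3) → 1 H
  atom 10: C, bond orders sum to 2 (valence 4) → 2 H
  atom 11: C, bond orders sum to 1 (valence 4) → 3 H
Totals → C:9, H:13, N:1, O:1.

C9H13NO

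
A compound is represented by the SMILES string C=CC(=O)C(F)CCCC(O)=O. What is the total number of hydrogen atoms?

Walk through each heavy atom and fill implicit hydrogens from standard valence (C 4, N 3, O 2, S 2, halogen 1):
  atom 1: C, bond orders sum to 2 (valence 4) → 2 H
  atom 2: C, bond orders sum to 3 (valence 4) → 1 H
  atom 3: C, bond orders sum to 4 (valence 4) → 0 H
  atom 4: O, bond orders sum to 2 (valence 2) → 0 H
  atom 5: C, bond orders sum to 3 (valence 4) → 1 H
  atom 6: F (halogen, monovalent) → 0 H
  atom 7: C, bond orders sum to 2 (valence 4) → 2 H
  atom 8: C, bond orders sum to 2 (valence 4) → 2 H
  atom 9: C, bond orders sum to 2 (valence 4) → 2 H
  atom 10: C, bond orders sum to 4 (valence 4) → 0 H
  atom 11: O, bond orders sum to 1 (valence 2) → 1 H
  atom 12: O, bond orders sum to 2 (valence 2) → 0 H
Total hydrogens: 11.

11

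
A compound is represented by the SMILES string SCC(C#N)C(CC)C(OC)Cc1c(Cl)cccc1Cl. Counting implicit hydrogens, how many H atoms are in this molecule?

Walk through each heavy atom and fill implicit hydrogens from standard valence (C 4, N 3, O 2, S 2, halogen 1); for lowercase aromatic atoms, an aromatic c carries 1 H when it has two neighbours and 0 H with three, and aromatic n carries 0 H:
  atom 1: S, bond orders sum to 1 (valence 2) → 1 H
  atom 2: C, bond orders sum to 2 (valence 4) → 2 H
  atom 3: C, bond orders sum to 3 (valence 4) → 1 H
  atom 4: C, bond orders sum to 4 (valence 4) → 0 H
  atom 5: N, bond orders sum to 3 (valence 3) → 0 H
  atom 6: C, bond orders sum to 3 (valence 4) → 1 H
  atom 7: C, bond orders sum to 2 (valence 4) → 2 H
  atom 8: C, bond orders sum to 1 (valence 4) → 3 H
  atom 9: C, bond orders sum to 3 (valence 4) → 1 H
  atom 10: O, bond orders sum to 2 (valence 2) → 0 H
  atom 11: C, bond orders sum to 1 (valence 4) → 3 H
  atom 12: C, bond orders sum to 2 (valence 4) → 2 H
  atom 13: aromatic c, 3 neighbours → 0 H
  atom 14: aromatic c, 3 neighbours → 0 H
  atom 15: Cl (halogen, monovalent) → 0 H
  atom 16: aromatic c, 2 neighbours → 1 H
  atom 17: aromatic c, 2 neighbours → 1 H
  atom 18: aromatic c, 2 neighbours → 1 H
  atom 19: aromatic c, 3 neighbours → 0 H
  atom 20: Cl (halogen, monovalent) → 0 H
Total hydrogens: 19.

19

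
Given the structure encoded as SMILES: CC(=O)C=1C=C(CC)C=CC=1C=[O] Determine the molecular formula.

C11H12O2

Walk through each heavy atom and fill implicit hydrogens from standard valence (C 4, N 3, O 2, S 2, halogen 1):
  atom 1: C, bond orders sum to 1 (valence 4) → 3 H
  atom 2: C, bond orders sum to 4 (valence 4) → 0 H
  atom 3: O, bond orders sum to 2 (valence 2) → 0 H
  atom 4: C, bond orders sum to 4 (valence 4) → 0 H
  atom 5: C, bond orders sum to 3 (valence 4) → 1 H
  atom 6: C, bond orders sum to 4 (valence 4) → 0 H
  atom 7: C, bond orders sum to 2 (valence 4) → 2 H
  atom 8: C, bond orders sum to 1 (valence 4) → 3 H
  atom 9: C, bond orders sum to 3 (valence 4) → 1 H
  atom 10: C, bond orders sum to 3 (valence 4) → 1 H
  atom 11: C, bond orders sum to 4 (valence 4) → 0 H
  atom 12: C, bond orders sum to 3 (valence 4) → 1 H
  atom 13: O with explicit H count 0
Totals → C:11, H:12, O:2.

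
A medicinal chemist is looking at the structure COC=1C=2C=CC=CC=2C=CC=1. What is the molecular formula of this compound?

Walk through each heavy atom and fill implicit hydrogens from standard valence (C 4, N 3, O 2, S 2, halogen 1):
  atom 1: C, bond orders sum to 1 (valence 4) → 3 H
  atom 2: O, bond orders sum to 2 (valence 2) → 0 H
  atom 3: C, bond orders sum to 4 (valence 4) → 0 H
  atom 4: C, bond orders sum to 4 (valence 4) → 0 H
  atom 5: C, bond orders sum to 3 (valence 4) → 1 H
  atom 6: C, bond orders sum to 3 (valence 4) → 1 H
  atom 7: C, bond orders sum to 3 (valence 4) → 1 H
  atom 8: C, bond orders sum to 3 (valence 4) → 1 H
  atom 9: C, bond orders sum to 4 (valence 4) → 0 H
  atom 10: C, bond orders sum to 3 (valence 4) → 1 H
  atom 11: C, bond orders sum to 3 (valence 4) → 1 H
  atom 12: C, bond orders sum to 3 (valence 4) → 1 H
Totals → C:11, H:10, O:1.

C11H10O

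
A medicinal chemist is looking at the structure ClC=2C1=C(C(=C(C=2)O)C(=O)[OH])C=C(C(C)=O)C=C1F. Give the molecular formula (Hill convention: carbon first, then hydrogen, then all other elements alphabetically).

C13H8ClFO4

Walk through each heavy atom and fill implicit hydrogens from standard valence (C 4, N 3, O 2, S 2, halogen 1):
  atom 1: Cl (halogen, monovalent) → 0 H
  atom 2: C, bond orders sum to 4 (valence 4) → 0 H
  atom 3: C, bond orders sum to 4 (valence 4) → 0 H
  atom 4: C, bond orders sum to 4 (valence 4) → 0 H
  atom 5: C, bond orders sum to 4 (valence 4) → 0 H
  atom 6: C, bond orders sum to 4 (valence 4) → 0 H
  atom 7: C, bond orders sum to 3 (valence 4) → 1 H
  atom 8: O, bond orders sum to 1 (valence 2) → 1 H
  atom 9: C, bond orders sum to 4 (valence 4) → 0 H
  atom 10: O, bond orders sum to 2 (valence 2) → 0 H
  atom 11: O with explicit H count 1
  atom 12: C, bond orders sum to 3 (valence 4) → 1 H
  atom 13: C, bond orders sum to 4 (valence 4) → 0 H
  atom 14: C, bond orders sum to 4 (valence 4) → 0 H
  atom 15: C, bond orders sum to 1 (valence 4) → 3 H
  atom 16: O, bond orders sum to 2 (valence 2) → 0 H
  atom 17: C, bond orders sum to 3 (valence 4) → 1 H
  atom 18: C, bond orders sum to 4 (valence 4) → 0 H
  atom 19: F (halogen, monovalent) → 0 H
Totals → C:13, H:8, Cl:1, F:1, O:4.
In Hill order: C13H8ClFO4.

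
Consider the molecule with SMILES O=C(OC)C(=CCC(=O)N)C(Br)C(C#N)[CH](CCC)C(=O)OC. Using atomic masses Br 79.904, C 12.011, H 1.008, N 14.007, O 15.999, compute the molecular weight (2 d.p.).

First, the molecular formula is C15H21BrN2O5 (counting implicit H from valence).
  Br: 1 × 79.904 = 79.904
  C: 15 × 12.011 = 180.165
  H: 21 × 1.008 = 21.168
  N: 2 × 14.007 = 28.014
  O: 5 × 15.999 = 79.995
Sum: 1×79.904 + 15×12.011 + 21×1.008 + 2×14.007 + 5×15.999 = 389.246 → 389.25 g/mol.

389.25 g/mol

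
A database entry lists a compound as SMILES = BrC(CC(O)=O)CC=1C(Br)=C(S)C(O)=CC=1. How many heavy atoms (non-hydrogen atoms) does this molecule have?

Every atom symbol written in the SMILES (organic subset) is one heavy atom; implicit H are not written.
Heavy atoms by element → Br:2, C:10, O:3, S:1.
Total: 16.

16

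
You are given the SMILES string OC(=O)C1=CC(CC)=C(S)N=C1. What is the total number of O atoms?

2

Scan the SMILES for O atoms (remember two-letter symbols like Cl and Br are single atoms).
Oxygen count: 2.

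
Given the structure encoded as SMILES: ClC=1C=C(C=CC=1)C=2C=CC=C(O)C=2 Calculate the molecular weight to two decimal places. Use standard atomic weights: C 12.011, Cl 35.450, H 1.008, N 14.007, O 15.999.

204.65 g/mol

First, the molecular formula is C12H9ClO (counting implicit H from valence).
  C: 12 × 12.011 = 144.132
  Cl: 1 × 35.450 = 35.450
  H: 9 × 1.008 = 9.072
  O: 1 × 15.999 = 15.999
Sum: 12×12.011 + 1×35.450 + 9×1.008 + 1×15.999 = 204.653 → 204.65 g/mol.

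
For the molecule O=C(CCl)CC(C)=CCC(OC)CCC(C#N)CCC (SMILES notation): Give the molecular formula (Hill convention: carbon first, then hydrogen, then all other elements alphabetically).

C16H26ClNO2

Walk through each heavy atom and fill implicit hydrogens from standard valence (C 4, N 3, O 2, S 2, halogen 1):
  atom 1: O, bond orders sum to 2 (valence 2) → 0 H
  atom 2: C, bond orders sum to 4 (valence 4) → 0 H
  atom 3: C, bond orders sum to 2 (valence 4) → 2 H
  atom 4: Cl (halogen, monovalent) → 0 H
  atom 5: C, bond orders sum to 2 (valence 4) → 2 H
  atom 6: C, bond orders sum to 4 (valence 4) → 0 H
  atom 7: C, bond orders sum to 1 (valence 4) → 3 H
  atom 8: C, bond orders sum to 3 (valence 4) → 1 H
  atom 9: C, bond orders sum to 2 (valence 4) → 2 H
  atom 10: C, bond orders sum to 3 (valence 4) → 1 H
  atom 11: O, bond orders sum to 2 (valence 2) → 0 H
  atom 12: C, bond orders sum to 1 (valence 4) → 3 H
  atom 13: C, bond orders sum to 2 (valence 4) → 2 H
  atom 14: C, bond orders sum to 2 (valence 4) → 2 H
  atom 15: C, bond orders sum to 3 (valence 4) → 1 H
  atom 16: C, bond orders sum to 4 (valence 4) → 0 H
  atom 17: N, bond orders sum to 3 (valence 3) → 0 H
  atom 18: C, bond orders sum to 2 (valence 4) → 2 H
  atom 19: C, bond orders sum to 2 (valence 4) → 2 H
  atom 20: C, bond orders sum to 1 (valence 4) → 3 H
Totals → C:16, H:26, Cl:1, N:1, O:2.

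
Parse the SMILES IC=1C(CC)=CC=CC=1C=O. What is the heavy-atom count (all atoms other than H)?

Every atom symbol written in the SMILES (organic subset) is one heavy atom; implicit H are not written.
Heavy atoms by element → C:9, I:1, O:1.
Total: 11.

11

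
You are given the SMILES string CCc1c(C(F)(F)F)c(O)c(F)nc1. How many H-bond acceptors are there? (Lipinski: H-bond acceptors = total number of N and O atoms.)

2

N atoms: 1; O atoms: 1.
Lipinski HBA = 1 + 1 = 2.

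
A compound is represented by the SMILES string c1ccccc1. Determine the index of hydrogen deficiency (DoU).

Molecular formula: C6H6.
DoU = (2C + 2 + N − H − X) / 2, where X is the halogen count and O/S are ignored.
    = (2·6 + 2 + 0 − 6 − 0) / 2 = 8 / 2 = 4.

4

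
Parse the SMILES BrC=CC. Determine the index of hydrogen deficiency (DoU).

Degree of unsaturation = (number of rings) + (number of π bonds).
Ring closures in the SMILES: 0.
π bonds: 1 double bond (each 1 DoU) → 1 DoU from unsaturation.
Total DoU = 0 + 1 = 1.

1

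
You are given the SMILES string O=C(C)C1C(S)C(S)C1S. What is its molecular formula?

Walk through each heavy atom and fill implicit hydrogens from standard valence (C 4, N 3, O 2, S 2, halogen 1):
  atom 1: O, bond orders sum to 2 (valence 2) → 0 H
  atom 2: C, bond orders sum to 4 (valence 4) → 0 H
  atom 3: C, bond orders sum to 1 (valence 4) → 3 H
  atom 4: C, bond orders sum to 3 (valence 4) → 1 H
  atom 5: C, bond orders sum to 3 (valence 4) → 1 H
  atom 6: S, bond orders sum to 1 (valence 2) → 1 H
  atom 7: C, bond orders sum to 3 (valence 4) → 1 H
  atom 8: S, bond orders sum to 1 (valence 2) → 1 H
  atom 9: C, bond orders sum to 3 (valence 4) → 1 H
  atom 10: S, bond orders sum to 1 (valence 2) → 1 H
Totals → C:6, H:10, O:1, S:3.

C6H10OS3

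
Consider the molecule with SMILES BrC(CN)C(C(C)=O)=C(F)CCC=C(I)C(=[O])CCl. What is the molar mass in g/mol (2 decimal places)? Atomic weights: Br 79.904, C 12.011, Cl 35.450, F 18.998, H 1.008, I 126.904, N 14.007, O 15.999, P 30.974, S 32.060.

First, the molecular formula is C12H15BrClFINO2 (counting implicit H from valence).
  Br: 1 × 79.904 = 79.904
  C: 12 × 12.011 = 144.132
  Cl: 1 × 35.450 = 35.450
  F: 1 × 18.998 = 18.998
  H: 15 × 1.008 = 15.120
  I: 1 × 126.904 = 126.904
  N: 1 × 14.007 = 14.007
  O: 2 × 15.999 = 31.998
Sum: 1×79.904 + 12×12.011 + 1×35.450 + 1×18.998 + 15×1.008 + 1×126.904 + 1×14.007 + 2×15.999 = 466.513 → 466.51 g/mol.

466.51 g/mol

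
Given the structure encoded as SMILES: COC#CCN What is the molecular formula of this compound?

Walk through each heavy atom and fill implicit hydrogens from standard valence (C 4, N 3, O 2, S 2, halogen 1):
  atom 1: C, bond orders sum to 1 (valence 4) → 3 H
  atom 2: O, bond orders sum to 2 (valence 2) → 0 H
  atom 3: C, bond orders sum to 4 (valence 4) → 0 H
  atom 4: C, bond orders sum to 4 (valence 4) → 0 H
  atom 5: C, bond orders sum to 2 (valence 4) → 2 H
  atom 6: N, bond orders sum to 1 (valence 3) → 2 H
Totals → C:4, H:7, N:1, O:1.
In Hill order: C4H7NO.

C4H7NO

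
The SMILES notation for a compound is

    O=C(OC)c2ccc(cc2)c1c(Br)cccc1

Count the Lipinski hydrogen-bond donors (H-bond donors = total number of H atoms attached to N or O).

0

Donors: find every N or O and count the H atoms it carries.
  atom 1 (O): bond orders sum to 2 → 0 H
  atom 3 (O): bond orders sum to 2 → 0 H
Lipinski HBD = 0.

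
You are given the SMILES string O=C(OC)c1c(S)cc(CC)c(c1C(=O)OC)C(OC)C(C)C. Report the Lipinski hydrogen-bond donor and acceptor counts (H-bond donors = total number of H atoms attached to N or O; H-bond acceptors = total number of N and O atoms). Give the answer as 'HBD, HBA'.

Donors: find every N or O and count the H atoms it carries.
  atom 1 (O): bond orders sum to 2 → 0 H
  atom 3 (O): bond orders sum to 2 → 0 H
  atom 15 (O): bond orders sum to 2 → 0 H
  atom 16 (O): bond orders sum to 2 → 0 H
  atom 19 (O): bond orders sum to 2 → 0 H
Lipinski HBD = 0.
Acceptors: N atoms = 0, O atoms = 5 → HBA = 5.

0, 5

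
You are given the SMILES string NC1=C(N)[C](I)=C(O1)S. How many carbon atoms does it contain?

4

Count every carbon token in the SMILES (each C, including those in ring-closure positions and inside branches).
Carbon count: 4.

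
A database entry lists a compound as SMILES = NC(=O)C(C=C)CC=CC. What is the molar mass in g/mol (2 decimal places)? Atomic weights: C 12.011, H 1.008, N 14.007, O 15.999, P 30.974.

139.20 g/mol

First, the molecular formula is C8H13NO (counting implicit H from valence).
  C: 8 × 12.011 = 96.088
  H: 13 × 1.008 = 13.104
  N: 1 × 14.007 = 14.007
  O: 1 × 15.999 = 15.999
Sum: 8×12.011 + 13×1.008 + 1×14.007 + 1×15.999 = 139.198 → 139.20 g/mol.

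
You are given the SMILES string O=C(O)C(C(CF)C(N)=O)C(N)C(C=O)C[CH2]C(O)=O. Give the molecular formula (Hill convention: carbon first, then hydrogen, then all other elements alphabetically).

C11H17FN2O6

Walk through each heavy atom and fill implicit hydrogens from standard valence (C 4, N 3, O 2, S 2, halogen 1):
  atom 1: O, bond orders sum to 2 (valence 2) → 0 H
  atom 2: C, bond orders sum to 4 (valence 4) → 0 H
  atom 3: O, bond orders sum to 1 (valence 2) → 1 H
  atom 4: C, bond orders sum to 3 (valence 4) → 1 H
  atom 5: C, bond orders sum to 3 (valence 4) → 1 H
  atom 6: C, bond orders sum to 2 (valence 4) → 2 H
  atom 7: F (halogen, monovalent) → 0 H
  atom 8: C, bond orders sum to 4 (valence 4) → 0 H
  atom 9: N, bond orders sum to 1 (valence 3) → 2 H
  atom 10: O, bond orders sum to 2 (valence 2) → 0 H
  atom 11: C, bond orders sum to 3 (valence 4) → 1 H
  atom 12: N, bond orders sum to 1 (valence 3) → 2 H
  atom 13: C, bond orders sum to 3 (valence 4) → 1 H
  atom 14: C, bond orders sum to 3 (valence 4) → 1 H
  atom 15: O, bond orders sum to 2 (valence 2) → 0 H
  atom 16: C, bond orders sum to 2 (valence 4) → 2 H
  atom 17: C with explicit H count 2
  atom 18: C, bond orders sum to 4 (valence 4) → 0 H
  atom 19: O, bond orders sum to 1 (valence 2) → 1 H
  atom 20: O, bond orders sum to 2 (valence 2) → 0 H
Totals → C:11, H:17, F:1, N:2, O:6.
In Hill order: C11H17FN2O6.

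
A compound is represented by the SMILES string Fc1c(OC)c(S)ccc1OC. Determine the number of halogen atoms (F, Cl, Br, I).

Halogen atoms appear at heavy-atom position 1 (1×F).
Other groups present: 2 ether, 1 thiol.
Halogen count: 1.

1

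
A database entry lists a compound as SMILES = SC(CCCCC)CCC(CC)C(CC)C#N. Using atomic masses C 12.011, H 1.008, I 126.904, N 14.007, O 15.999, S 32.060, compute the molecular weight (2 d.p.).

First, the molecular formula is C15H29NS (counting implicit H from valence).
  C: 15 × 12.011 = 180.165
  H: 29 × 1.008 = 29.232
  N: 1 × 14.007 = 14.007
  S: 1 × 32.060 = 32.060
Sum: 15×12.011 + 29×1.008 + 1×14.007 + 1×32.060 = 255.464 → 255.46 g/mol.

255.46 g/mol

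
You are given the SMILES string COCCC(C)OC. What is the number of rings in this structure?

In SMILES, each pair of matching ring-closure digits denotes one ring-closing bond; the number of such bonds equals the number of independent rings.
Ring-closure bonds here: 0.

0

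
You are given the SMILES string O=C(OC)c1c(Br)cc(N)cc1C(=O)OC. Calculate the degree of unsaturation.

Molecular formula: C10H10BrNO4.
DoU = (2C + 2 + N − H − X) / 2, where X is the halogen count and O/S are ignored.
    = (2·10 + 2 + 1 − 10 − 1) / 2 = 12 / 2 = 6.

6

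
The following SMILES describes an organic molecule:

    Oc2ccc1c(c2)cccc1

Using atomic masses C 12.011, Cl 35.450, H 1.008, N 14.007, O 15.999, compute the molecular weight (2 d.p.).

144.17 g/mol

First, the molecular formula is C10H8O (counting implicit H from valence).
  C: 10 × 12.011 = 120.110
  H: 8 × 1.008 = 8.064
  O: 1 × 15.999 = 15.999
Sum: 10×12.011 + 8×1.008 + 1×15.999 = 144.173 → 144.17 g/mol.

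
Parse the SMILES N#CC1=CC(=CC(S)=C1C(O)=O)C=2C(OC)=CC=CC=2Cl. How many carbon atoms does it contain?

Count every carbon token in the SMILES (each C, including those in ring-closure positions and inside branches).
Carbon count: 15.

15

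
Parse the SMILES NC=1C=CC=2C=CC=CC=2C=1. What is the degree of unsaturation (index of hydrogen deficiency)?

Molecular formula: C10H9N.
DoU = (2C + 2 + N − H − X) / 2, where X is the halogen count and O/S are ignored.
    = (2·10 + 2 + 1 − 9 − 0) / 2 = 14 / 2 = 7.

7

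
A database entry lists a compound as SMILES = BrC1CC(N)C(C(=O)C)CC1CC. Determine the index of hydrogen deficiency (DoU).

2

Degree of unsaturation = (number of rings) + (number of π bonds).
Ring closures in the SMILES: 1.
π bonds: 1 double bond (each 1 DoU) → 1 DoU from unsaturation.
Total DoU = 1 + 1 = 2.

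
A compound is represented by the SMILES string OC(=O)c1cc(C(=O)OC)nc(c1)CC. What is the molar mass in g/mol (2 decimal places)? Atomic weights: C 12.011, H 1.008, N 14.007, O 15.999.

209.20 g/mol

First, the molecular formula is C10H11NO4 (counting implicit H from valence).
  C: 10 × 12.011 = 120.110
  H: 11 × 1.008 = 11.088
  N: 1 × 14.007 = 14.007
  O: 4 × 15.999 = 63.996
Sum: 10×12.011 + 11×1.008 + 1×14.007 + 4×15.999 = 209.201 → 209.20 g/mol.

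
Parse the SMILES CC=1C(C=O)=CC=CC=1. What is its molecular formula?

C8H8O

Walk through each heavy atom and fill implicit hydrogens from standard valence (C 4, N 3, O 2, S 2, halogen 1):
  atom 1: C, bond orders sum to 1 (valence 4) → 3 H
  atom 2: C, bond orders sum to 4 (valence 4) → 0 H
  atom 3: C, bond orders sum to 4 (valence 4) → 0 H
  atom 4: C, bond orders sum to 3 (valence 4) → 1 H
  atom 5: O, bond orders sum to 2 (valence 2) → 0 H
  atom 6: C, bond orders sum to 3 (valence 4) → 1 H
  atom 7: C, bond orders sum to 3 (valence 4) → 1 H
  atom 8: C, bond orders sum to 3 (valence 4) → 1 H
  atom 9: C, bond orders sum to 3 (valence 4) → 1 H
Totals → C:8, H:8, O:1.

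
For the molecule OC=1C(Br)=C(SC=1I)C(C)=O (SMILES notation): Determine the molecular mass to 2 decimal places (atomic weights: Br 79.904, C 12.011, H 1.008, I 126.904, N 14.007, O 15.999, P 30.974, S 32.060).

346.96 g/mol

First, the molecular formula is C6H4BrIO2S (counting implicit H from valence).
  Br: 1 × 79.904 = 79.904
  C: 6 × 12.011 = 72.066
  H: 4 × 1.008 = 4.032
  I: 1 × 126.904 = 126.904
  O: 2 × 15.999 = 31.998
  S: 1 × 32.060 = 32.060
Sum: 1×79.904 + 6×12.011 + 4×1.008 + 1×126.904 + 2×15.999 + 1×32.060 = 346.964 → 346.96 g/mol.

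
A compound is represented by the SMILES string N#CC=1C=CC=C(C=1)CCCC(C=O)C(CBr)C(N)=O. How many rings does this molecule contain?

In SMILES, each pair of matching ring-closure digits denotes one ring-closing bond; the number of such bonds equals the number of independent rings.
Ring-closure bonds here: 1.

1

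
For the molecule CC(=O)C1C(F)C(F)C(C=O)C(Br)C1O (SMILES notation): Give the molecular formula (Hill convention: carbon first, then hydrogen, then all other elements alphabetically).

C9H11BrF2O3

Walk through each heavy atom and fill implicit hydrogens from standard valence (C 4, N 3, O 2, S 2, halogen 1):
  atom 1: C, bond orders sum to 1 (valence 4) → 3 H
  atom 2: C, bond orders sum to 4 (valence 4) → 0 H
  atom 3: O, bond orders sum to 2 (valence 2) → 0 H
  atom 4: C, bond orders sum to 3 (valence 4) → 1 H
  atom 5: C, bond orders sum to 3 (valence 4) → 1 H
  atom 6: F (halogen, monovalent) → 0 H
  atom 7: C, bond orders sum to 3 (valence 4) → 1 H
  atom 8: F (halogen, monovalent) → 0 H
  atom 9: C, bond orders sum to 3 (valence 4) → 1 H
  atom 10: C, bond orders sum to 3 (valence 4) → 1 H
  atom 11: O, bond orders sum to 2 (valence 2) → 0 H
  atom 12: C, bond orders sum to 3 (valence 4) → 1 H
  atom 13: Br (halogen, monovalent) → 0 H
  atom 14: C, bond orders sum to 3 (valence 4) → 1 H
  atom 15: O, bond orders sum to 1 (valence 2) → 1 H
Totals → C:9, H:11, Br:1, F:2, O:3.
In Hill order: C9H11BrF2O3.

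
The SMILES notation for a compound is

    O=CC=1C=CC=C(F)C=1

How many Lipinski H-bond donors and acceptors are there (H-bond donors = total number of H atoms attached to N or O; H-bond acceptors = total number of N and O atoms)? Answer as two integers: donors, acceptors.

0, 1

Donors: find every N or O and count the H atoms it carries.
  atom 1 (O): bond orders sum to 2 → 0 H
Lipinski HBD = 0.
Acceptors: N atoms = 0, O atoms = 1 → HBA = 1.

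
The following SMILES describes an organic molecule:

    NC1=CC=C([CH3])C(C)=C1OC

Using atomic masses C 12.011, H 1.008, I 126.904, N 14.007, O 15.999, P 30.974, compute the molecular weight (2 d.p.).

First, the molecular formula is C9H13NO (counting implicit H from valence).
  C: 9 × 12.011 = 108.099
  H: 13 × 1.008 = 13.104
  N: 1 × 14.007 = 14.007
  O: 1 × 15.999 = 15.999
Sum: 9×12.011 + 13×1.008 + 1×14.007 + 1×15.999 = 151.209 → 151.21 g/mol.

151.21 g/mol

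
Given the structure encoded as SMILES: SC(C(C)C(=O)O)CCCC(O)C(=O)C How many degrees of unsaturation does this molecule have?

2

Degree of unsaturation = (number of rings) + (number of π bonds).
Ring closures in the SMILES: 0.
π bonds: 2 double bonds (each 1 DoU) → 2 DoU from unsaturation.
Total DoU = 0 + 2 = 2.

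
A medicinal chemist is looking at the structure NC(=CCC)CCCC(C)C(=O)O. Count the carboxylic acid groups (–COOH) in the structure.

1

The carboxylic acid motif appears at heavy-atom position 11 in the SMILES.
Other groups present: 1 alkene, 1 primary amine.
Carboxylic acid count: 1.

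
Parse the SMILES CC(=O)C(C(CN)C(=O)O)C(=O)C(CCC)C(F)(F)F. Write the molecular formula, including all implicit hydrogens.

Walk through each heavy atom and fill implicit hydrogens from standard valence (C 4, N 3, O 2, S 2, halogen 1):
  atom 1: C, bond orders sum to 1 (valence 4) → 3 H
  atom 2: C, bond orders sum to 4 (valence 4) → 0 H
  atom 3: O, bond orders sum to 2 (valence 2) → 0 H
  atom 4: C, bond orders sum to 3 (valence 4) → 1 H
  atom 5: C, bond orders sum to 3 (valence 4) → 1 H
  atom 6: C, bond orders sum to 2 (valence 4) → 2 H
  atom 7: N, bond orders sum to 1 (valence 3) → 2 H
  atom 8: C, bond orders sum to 4 (valence 4) → 0 H
  atom 9: O, bond orders sum to 2 (valence 2) → 0 H
  atom 10: O, bond orders sum to 1 (valence 2) → 1 H
  atom 11: C, bond orders sum to 4 (valence 4) → 0 H
  atom 12: O, bond orders sum to 2 (valence 2) → 0 H
  atom 13: C, bond orders sum to 3 (valence 4) → 1 H
  atom 14: C, bond orders sum to 2 (valence 4) → 2 H
  atom 15: C, bond orders sum to 2 (valence 4) → 2 H
  atom 16: C, bond orders sum to 1 (valence 4) → 3 H
  atom 17: C, bond orders sum to 4 (valence 4) → 0 H
  atom 18: F (halogen, monovalent) → 0 H
  atom 19: F (halogen, monovalent) → 0 H
  atom 20: F (halogen, monovalent) → 0 H
Totals → C:12, H:18, F:3, N:1, O:4.

C12H18F3NO4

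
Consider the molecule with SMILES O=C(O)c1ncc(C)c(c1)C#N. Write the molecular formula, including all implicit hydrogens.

Walk through each heavy atom and fill implicit hydrogens from standard valence (C 4, N 3, O 2, S 2, halogen 1); for lowercase aromatic atoms, an aromatic c carries 1 H when it has two neighbours and 0 H with three, and aromatic n carries 0 H:
  atom 1: O, bond orders sum to 2 (valence 2) → 0 H
  atom 2: C, bond orders sum to 4 (valence 4) → 0 H
  atom 3: O, bond orders sum to 1 (valence 2) → 1 H
  atom 4: aromatic c, 3 neighbours → 0 H
  atom 5: aromatic n, 2 neighbours → 0 H
  atom 6: aromatic c, 2 neighbours → 1 H
  atom 7: aromatic c, 3 neighbours → 0 H
  atom 8: C, bond orders sum to 1 (valence 4) → 3 H
  atom 9: aromatic c, 3 neighbours → 0 H
  atom 10: aromatic c, 2 neighbours → 1 H
  atom 11: C, bond orders sum to 4 (valence 4) → 0 H
  atom 12: N, bond orders sum to 3 (valence 3) → 0 H
Totals → C:8, H:6, N:2, O:2.
In Hill order: C8H6N2O2.

C8H6N2O2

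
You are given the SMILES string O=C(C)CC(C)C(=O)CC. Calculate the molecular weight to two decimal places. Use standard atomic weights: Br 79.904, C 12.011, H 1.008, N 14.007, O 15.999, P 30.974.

First, the molecular formula is C8H14O2 (counting implicit H from valence).
  C: 8 × 12.011 = 96.088
  H: 14 × 1.008 = 14.112
  O: 2 × 15.999 = 31.998
Sum: 8×12.011 + 14×1.008 + 2×15.999 = 142.198 → 142.20 g/mol.

142.20 g/mol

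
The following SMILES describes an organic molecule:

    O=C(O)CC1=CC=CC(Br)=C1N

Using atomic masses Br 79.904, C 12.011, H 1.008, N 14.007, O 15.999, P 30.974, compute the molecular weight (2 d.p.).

First, the molecular formula is C8H8BrNO2 (counting implicit H from valence).
  Br: 1 × 79.904 = 79.904
  C: 8 × 12.011 = 96.088
  H: 8 × 1.008 = 8.064
  N: 1 × 14.007 = 14.007
  O: 2 × 15.999 = 31.998
Sum: 1×79.904 + 8×12.011 + 8×1.008 + 1×14.007 + 2×15.999 = 230.061 → 230.06 g/mol.

230.06 g/mol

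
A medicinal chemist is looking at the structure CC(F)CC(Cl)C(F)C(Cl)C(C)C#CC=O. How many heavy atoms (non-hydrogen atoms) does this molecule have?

Every atom symbol written in the SMILES (organic subset) is one heavy atom; implicit H are not written.
Heavy atoms by element → C:11, Cl:2, F:2, O:1.
Total: 16.

16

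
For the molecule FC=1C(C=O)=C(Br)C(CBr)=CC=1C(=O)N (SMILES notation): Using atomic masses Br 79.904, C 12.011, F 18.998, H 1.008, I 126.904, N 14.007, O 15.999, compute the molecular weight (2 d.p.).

338.96 g/mol

First, the molecular formula is C9H6Br2FNO2 (counting implicit H from valence).
  Br: 2 × 79.904 = 159.808
  C: 9 × 12.011 = 108.099
  F: 1 × 18.998 = 18.998
  H: 6 × 1.008 = 6.048
  N: 1 × 14.007 = 14.007
  O: 2 × 15.999 = 31.998
Sum: 2×79.904 + 9×12.011 + 1×18.998 + 6×1.008 + 1×14.007 + 2×15.999 = 338.958 → 338.96 g/mol.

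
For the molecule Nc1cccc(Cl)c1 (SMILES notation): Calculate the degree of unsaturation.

Molecular formula: C6H6ClN.
DoU = (2C + 2 + N − H − X) / 2, where X is the halogen count and O/S are ignored.
    = (2·6 + 2 + 1 − 6 − 1) / 2 = 8 / 2 = 4.

4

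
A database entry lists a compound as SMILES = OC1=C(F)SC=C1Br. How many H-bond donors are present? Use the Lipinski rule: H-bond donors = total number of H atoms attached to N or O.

Donors: find every N or O and count the H atoms it carries.
  atom 1 (O): bond orders sum to 1 → 1 H
Lipinski HBD = 1.

1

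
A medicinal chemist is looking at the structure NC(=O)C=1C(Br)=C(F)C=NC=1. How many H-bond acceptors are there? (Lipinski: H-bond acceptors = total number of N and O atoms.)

N atoms: 2; O atoms: 1.
Lipinski HBA = 2 + 1 = 3.

3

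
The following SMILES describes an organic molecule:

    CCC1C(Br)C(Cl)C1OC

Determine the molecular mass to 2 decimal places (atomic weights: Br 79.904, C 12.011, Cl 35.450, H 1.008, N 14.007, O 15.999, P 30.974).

First, the molecular formula is C7H12BrClO (counting implicit H from valence).
  Br: 1 × 79.904 = 79.904
  C: 7 × 12.011 = 84.077
  Cl: 1 × 35.450 = 35.450
  H: 12 × 1.008 = 12.096
  O: 1 × 15.999 = 15.999
Sum: 1×79.904 + 7×12.011 + 1×35.450 + 12×1.008 + 1×15.999 = 227.526 → 227.53 g/mol.

227.53 g/mol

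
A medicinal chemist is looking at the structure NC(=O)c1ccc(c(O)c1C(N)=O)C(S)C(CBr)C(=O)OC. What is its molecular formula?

Walk through each heavy atom and fill implicit hydrogens from standard valence (C 4, N 3, O 2, S 2, halogen 1); for lowercase aromatic atoms, an aromatic c carries 1 H when it has two neighbours and 0 H with three, and aromatic n carries 0 H:
  atom 1: N, bond orders sum to 1 (valence 3) → 2 H
  atom 2: C, bond orders sum to 4 (valence 4) → 0 H
  atom 3: O, bond orders sum to 2 (valence 2) → 0 H
  atom 4: aromatic c, 3 neighbours → 0 H
  atom 5: aromatic c, 2 neighbours → 1 H
  atom 6: aromatic c, 2 neighbours → 1 H
  atom 7: aromatic c, 3 neighbours → 0 H
  atom 8: aromatic c, 3 neighbours → 0 H
  atom 9: O, bond orders sum to 1 (valence 2) → 1 H
  atom 10: aromatic c, 3 neighbours → 0 H
  atom 11: C, bond orders sum to 4 (valence 4) → 0 H
  atom 12: N, bond orders sum to 1 (valence 3) → 2 H
  atom 13: O, bond orders sum to 2 (valence 2) → 0 H
  atom 14: C, bond orders sum to 3 (valence 4) → 1 H
  atom 15: S, bond orders sum to 1 (valence 2) → 1 H
  atom 16: C, bond orders sum to 3 (valence 4) → 1 H
  atom 17: C, bond orders sum to 2 (valence 4) → 2 H
  atom 18: Br (halogen, monovalent) → 0 H
  atom 19: C, bond orders sum to 4 (valence 4) → 0 H
  atom 20: O, bond orders sum to 2 (valence 2) → 0 H
  atom 21: O, bond orders sum to 2 (valence 2) → 0 H
  atom 22: C, bond orders sum to 1 (valence 4) → 3 H
Totals → C:13, H:15, Br:1, N:2, O:5, S:1.

C13H15BrN2O5S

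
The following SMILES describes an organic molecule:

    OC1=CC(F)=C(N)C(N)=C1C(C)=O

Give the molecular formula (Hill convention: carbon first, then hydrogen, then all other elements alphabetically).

Walk through each heavy atom and fill implicit hydrogens from standard valence (C 4, N 3, O 2, S 2, halogen 1):
  atom 1: O, bond orders sum to 1 (valence 2) → 1 H
  atom 2: C, bond orders sum to 4 (valence 4) → 0 H
  atom 3: C, bond orders sum to 3 (valence 4) → 1 H
  atom 4: C, bond orders sum to 4 (valence 4) → 0 H
  atom 5: F (halogen, monovalent) → 0 H
  atom 6: C, bond orders sum to 4 (valence 4) → 0 H
  atom 7: N, bond orders sum to 1 (valence 3) → 2 H
  atom 8: C, bond orders sum to 4 (valence 4) → 0 H
  atom 9: N, bond orders sum to 1 (valence 3) → 2 H
  atom 10: C, bond orders sum to 4 (valence 4) → 0 H
  atom 11: C, bond orders sum to 4 (valence 4) → 0 H
  atom 12: C, bond orders sum to 1 (valence 4) → 3 H
  atom 13: O, bond orders sum to 2 (valence 2) → 0 H
Totals → C:8, H:9, F:1, N:2, O:2.

C8H9FN2O2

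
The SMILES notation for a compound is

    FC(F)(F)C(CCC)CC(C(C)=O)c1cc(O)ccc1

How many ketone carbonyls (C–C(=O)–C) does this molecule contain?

1

The ketone motif appears at heavy-atom position 11 in the SMILES.
Other groups present: 1 hydroxyl.
Ketone count: 1.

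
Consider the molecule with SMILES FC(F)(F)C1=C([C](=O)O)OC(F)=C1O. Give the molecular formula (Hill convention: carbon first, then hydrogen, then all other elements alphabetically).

C6H2F4O4

Walk through each heavy atom and fill implicit hydrogens from standard valence (C 4, N 3, O 2, S 2, halogen 1):
  atom 1: F (halogen, monovalent) → 0 H
  atom 2: C, bond orders sum to 4 (valence 4) → 0 H
  atom 3: F (halogen, monovalent) → 0 H
  atom 4: F (halogen, monovalent) → 0 H
  atom 5: C, bond orders sum to 4 (valence 4) → 0 H
  atom 6: C, bond orders sum to 4 (valence 4) → 0 H
  atom 7: C with explicit H count 0
  atom 8: O, bond orders sum to 2 (valence 2) → 0 H
  atom 9: O, bond orders sum to 1 (valence 2) → 1 H
  atom 10: O, bond orders sum to 2 (valence 2) → 0 H
  atom 11: C, bond orders sum to 4 (valence 4) → 0 H
  atom 12: F (halogen, monovalent) → 0 H
  atom 13: C, bond orders sum to 4 (valence 4) → 0 H
  atom 14: O, bond orders sum to 1 (valence 2) → 1 H
Totals → C:6, H:2, F:4, O:4.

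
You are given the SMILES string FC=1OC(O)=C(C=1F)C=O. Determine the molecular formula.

Walk through each heavy atom and fill implicit hydrogens from standard valence (C 4, N 3, O 2, S 2, halogen 1):
  atom 1: F (halogen, monovalent) → 0 H
  atom 2: C, bond orders sum to 4 (valence 4) → 0 H
  atom 3: O, bond orders sum to 2 (valence 2) → 0 H
  atom 4: C, bond orders sum to 4 (valence 4) → 0 H
  atom 5: O, bond orders sum to 1 (valence 2) → 1 H
  atom 6: C, bond orders sum to 4 (valence 4) → 0 H
  atom 7: C, bond orders sum to 4 (valence 4) → 0 H
  atom 8: F (halogen, monovalent) → 0 H
  atom 9: C, bond orders sum to 3 (valence 4) → 1 H
  atom 10: O, bond orders sum to 2 (valence 2) → 0 H
Totals → C:5, H:2, F:2, O:3.
In Hill order: C5H2F2O3.

C5H2F2O3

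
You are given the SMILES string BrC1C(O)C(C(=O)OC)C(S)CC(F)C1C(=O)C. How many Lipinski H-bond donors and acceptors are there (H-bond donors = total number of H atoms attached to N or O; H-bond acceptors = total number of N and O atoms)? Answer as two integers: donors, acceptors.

1, 4

Donors: find every N or O and count the H atoms it carries.
  atom 4 (O): bond orders sum to 1 → 1 H
  atom 7 (O): bond orders sum to 2 → 0 H
  atom 8 (O): bond orders sum to 2 → 0 H
  atom 17 (O): bond orders sum to 2 → 0 H
Lipinski HBD = 1.
Acceptors: N atoms = 0, O atoms = 4 → HBA = 4.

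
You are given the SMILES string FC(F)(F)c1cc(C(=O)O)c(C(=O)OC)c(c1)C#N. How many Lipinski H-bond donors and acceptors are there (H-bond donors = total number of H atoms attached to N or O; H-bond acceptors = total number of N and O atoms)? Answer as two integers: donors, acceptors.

1, 5

Donors: find every N or O and count the H atoms it carries.
  atom 9 (O): bond orders sum to 2 → 0 H
  atom 10 (O): bond orders sum to 1 → 1 H
  atom 13 (O): bond orders sum to 2 → 0 H
  atom 14 (O): bond orders sum to 2 → 0 H
  atom 19 (N): bond orders sum to 3 → 0 H
Lipinski HBD = 1.
Acceptors: N atoms = 1, O atoms = 4 → HBA = 5.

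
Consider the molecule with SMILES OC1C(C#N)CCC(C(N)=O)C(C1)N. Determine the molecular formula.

Walk through each heavy atom and fill implicit hydrogens from standard valence (C 4, N 3, O 2, S 2, halogen 1):
  atom 1: O, bond orders sum to 1 (valence 2) → 1 H
  atom 2: C, bond orders sum to 3 (valence 4) → 1 H
  atom 3: C, bond orders sum to 3 (valence 4) → 1 H
  atom 4: C, bond orders sum to 4 (valence 4) → 0 H
  atom 5: N, bond orders sum to 3 (valence 3) → 0 H
  atom 6: C, bond orders sum to 2 (valence 4) → 2 H
  atom 7: C, bond orders sum to 2 (valence 4) → 2 H
  atom 8: C, bond orders sum to 3 (valence 4) → 1 H
  atom 9: C, bond orders sum to 4 (valence 4) → 0 H
  atom 10: N, bond orders sum to 1 (valence 3) → 2 H
  atom 11: O, bond orders sum to 2 (valence 2) → 0 H
  atom 12: C, bond orders sum to 3 (valence 4) → 1 H
  atom 13: C, bond orders sum to 2 (valence 4) → 2 H
  atom 14: N, bond orders sum to 1 (valence 3) → 2 H
Totals → C:9, H:15, N:3, O:2.
In Hill order: C9H15N3O2.

C9H15N3O2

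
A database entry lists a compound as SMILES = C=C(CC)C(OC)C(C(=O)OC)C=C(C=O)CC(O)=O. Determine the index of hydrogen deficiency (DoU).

Degree of unsaturation = (number of rings) + (number of π bonds).
Ring closures in the SMILES: 0.
π bonds: 5 double bonds (each 1 DoU) → 5 DoU from unsaturation.
Total DoU = 0 + 5 = 5.

5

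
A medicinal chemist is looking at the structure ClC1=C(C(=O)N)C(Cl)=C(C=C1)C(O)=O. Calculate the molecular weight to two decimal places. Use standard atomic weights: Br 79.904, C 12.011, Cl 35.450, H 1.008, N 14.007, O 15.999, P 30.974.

234.03 g/mol

First, the molecular formula is C8H5Cl2NO3 (counting implicit H from valence).
  C: 8 × 12.011 = 96.088
  Cl: 2 × 35.450 = 70.900
  H: 5 × 1.008 = 5.040
  N: 1 × 14.007 = 14.007
  O: 3 × 15.999 = 47.997
Sum: 8×12.011 + 2×35.450 + 5×1.008 + 1×14.007 + 3×15.999 = 234.032 → 234.03 g/mol.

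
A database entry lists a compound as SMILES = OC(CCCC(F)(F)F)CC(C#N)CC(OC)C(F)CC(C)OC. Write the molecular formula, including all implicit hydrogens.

Walk through each heavy atom and fill implicit hydrogens from standard valence (C 4, N 3, O 2, S 2, halogen 1):
  atom 1: O, bond orders sum to 1 (valence 2) → 1 H
  atom 2: C, bond orders sum to 3 (valence 4) → 1 H
  atom 3: C, bond orders sum to 2 (valence 4) → 2 H
  atom 4: C, bond orders sum to 2 (valence 4) → 2 H
  atom 5: C, bond orders sum to 2 (valence 4) → 2 H
  atom 6: C, bond orders sum to 4 (valence 4) → 0 H
  atom 7: F (halogen, monovalent) → 0 H
  atom 8: F (halogen, monovalent) → 0 H
  atom 9: F (halogen, monovalent) → 0 H
  atom 10: C, bond orders sum to 2 (valence 4) → 2 H
  atom 11: C, bond orders sum to 3 (valence 4) → 1 H
  atom 12: C, bond orders sum to 4 (valence 4) → 0 H
  atom 13: N, bond orders sum to 3 (valence 3) → 0 H
  atom 14: C, bond orders sum to 2 (valence 4) → 2 H
  atom 15: C, bond orders sum to 3 (valence 4) → 1 H
  atom 16: O, bond orders sum to 2 (valence 2) → 0 H
  atom 17: C, bond orders sum to 1 (valence 4) → 3 H
  atom 18: C, bond orders sum to 3 (valence 4) → 1 H
  atom 19: F (halogen, monovalent) → 0 H
  atom 20: C, bond orders sum to 2 (valence 4) → 2 H
  atom 21: C, bond orders sum to 3 (valence 4) → 1 H
  atom 22: C, bond orders sum to 1 (valence 4) → 3 H
  atom 23: O, bond orders sum to 2 (valence 2) → 0 H
  atom 24: C, bond orders sum to 1 (valence 4) → 3 H
Totals → C:16, H:27, F:4, N:1, O:3.
In Hill order: C16H27F4NO3.

C16H27F4NO3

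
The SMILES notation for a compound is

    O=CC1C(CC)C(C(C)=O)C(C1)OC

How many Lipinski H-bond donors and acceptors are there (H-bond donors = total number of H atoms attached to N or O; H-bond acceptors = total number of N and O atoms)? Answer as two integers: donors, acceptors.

Donors: find every N or O and count the H atoms it carries.
  atom 1 (O): bond orders sum to 2 → 0 H
  atom 10 (O): bond orders sum to 2 → 0 H
  atom 13 (O): bond orders sum to 2 → 0 H
Lipinski HBD = 0.
Acceptors: N atoms = 0, O atoms = 3 → HBA = 3.

0, 3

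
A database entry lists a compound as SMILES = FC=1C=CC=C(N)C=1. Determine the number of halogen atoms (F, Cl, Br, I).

1

Halogen atoms appear at heavy-atom position 1 (1×F).
Other groups present: 1 primary amine.
Halogen count: 1.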